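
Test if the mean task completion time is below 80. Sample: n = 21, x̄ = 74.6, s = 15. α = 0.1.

t = (74.6 - 80)/(15/√21) = -1.65, df = 20. Critical t = -1.325. Reject H₀.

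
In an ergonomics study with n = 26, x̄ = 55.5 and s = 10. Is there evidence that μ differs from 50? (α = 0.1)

t = (x̄ - μ₀)/(s/√n) = (55.5 - 50)/(10/√26) = 2.804. df = 25, critical t = ±1.708. Reject H₀.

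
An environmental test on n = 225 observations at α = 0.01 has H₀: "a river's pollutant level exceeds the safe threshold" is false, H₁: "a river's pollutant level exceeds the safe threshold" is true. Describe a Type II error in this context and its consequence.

Type II error: failing to reject H₀ when it is false — concluding that a river's pollutant level exceeds the safe threshold is not supported when in fact it is. Consequence: allowing unsafe pollution to continue.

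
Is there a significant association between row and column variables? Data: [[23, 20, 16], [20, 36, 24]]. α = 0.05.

χ² = 3.283. df = 2, critical = 5.991. Fail to reject H₀. No evidence of dependence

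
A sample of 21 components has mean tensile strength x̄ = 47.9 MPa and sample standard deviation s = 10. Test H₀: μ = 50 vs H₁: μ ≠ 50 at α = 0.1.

t = (x̄ - μ₀)/(s/√n) = (47.9 - 50)/(10/√21) = -0.962. df = 20, critical t = ±1.725. Fail to reject H₀.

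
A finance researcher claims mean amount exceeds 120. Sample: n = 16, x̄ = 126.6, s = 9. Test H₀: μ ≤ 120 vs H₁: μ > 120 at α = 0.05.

t = (126.6 - 120)/(9/√16) = 2.933, df = 15. Critical t = 1.753. Reject H₀.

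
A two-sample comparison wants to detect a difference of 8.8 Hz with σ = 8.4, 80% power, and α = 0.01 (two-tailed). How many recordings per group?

n per group = 2(z_α/2 + z_β)²σ²/d² = 2×(2.576 + 0.84)²×8.4²/8.8² = 21.3 → n = 22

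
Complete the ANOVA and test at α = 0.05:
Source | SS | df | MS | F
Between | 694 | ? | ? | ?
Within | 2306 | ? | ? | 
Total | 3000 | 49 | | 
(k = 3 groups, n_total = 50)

df_between = 2, df_within = 47. MS_between = 347.0, MS_within = 49.06. F = 7.072, F_crit ≈ 3.195. Reject H₀.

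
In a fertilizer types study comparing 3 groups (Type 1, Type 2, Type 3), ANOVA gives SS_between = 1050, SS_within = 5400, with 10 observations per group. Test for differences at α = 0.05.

df_between = 2, df_within = 27. F = MS_between/MS_within = 525.0/200.0 = 2.625. F_crit ≈ 3.354. Fail to reject H₀.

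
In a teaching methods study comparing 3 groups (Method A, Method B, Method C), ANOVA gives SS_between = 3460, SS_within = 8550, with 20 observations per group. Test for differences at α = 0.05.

df_between = 2, df_within = 57. F = MS_between/MS_within = 1730.0/150.0 = 11.533. F_crit ≈ 3.159. Reject H₀. At least one mean differs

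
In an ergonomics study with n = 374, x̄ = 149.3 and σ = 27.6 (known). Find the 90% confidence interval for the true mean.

CI = x̄ ± z*(σ/√n) = 149.3 ± 1.645(27.6/√374) = 149.3 ± 2.35 = (146.95, 151.65)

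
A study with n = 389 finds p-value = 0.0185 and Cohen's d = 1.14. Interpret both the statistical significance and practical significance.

Statistically significant (p = 0.0185 < 0.05). Cohen's d = 1.14 indicates a large effect size. Both statistical and practical significance should be considered.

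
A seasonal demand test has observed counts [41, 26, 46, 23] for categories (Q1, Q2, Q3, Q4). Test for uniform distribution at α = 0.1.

Expected = 34 each. χ² = Σ(O-E)²/E = 11.118. df = 3, critical value = 6.251. Reject H₀.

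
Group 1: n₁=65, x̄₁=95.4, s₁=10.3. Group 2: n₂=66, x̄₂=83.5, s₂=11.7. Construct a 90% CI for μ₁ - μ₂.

Difference = 11.9. SE = √(10.3²/65 + 11.7²/66) = 1.925. CI = (8.73, 15.07)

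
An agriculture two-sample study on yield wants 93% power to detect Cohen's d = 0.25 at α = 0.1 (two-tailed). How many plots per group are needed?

z_{α/2} = 1.645, z_β = Φ⁻¹(0.93) = 1.476. For small effect (d = 0.25): n per group = 2(z_{α/2} + z_β)²/d² = 2(1.645 + 1.476)²/0.25² = 311.7 → 312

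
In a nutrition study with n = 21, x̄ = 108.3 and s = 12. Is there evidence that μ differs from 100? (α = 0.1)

t = (x̄ - μ₀)/(s/√n) = (108.3 - 100)/(12/√21) = 3.17. df = 20, critical t = ±1.725. Reject H₀.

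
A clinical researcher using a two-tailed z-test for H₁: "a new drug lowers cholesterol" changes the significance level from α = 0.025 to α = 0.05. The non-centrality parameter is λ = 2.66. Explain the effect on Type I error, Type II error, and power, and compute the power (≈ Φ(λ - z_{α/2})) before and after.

Increasing α from 0.025 to 0.05:
• Type I error rate increases (α is the Type I rate by definition).
• Critical value moves from z_{α/2} = 2.241 to 1.96, so power = Φ(λ - z_{α/2}) goes from Φ(2.66 - 2.241) = 0.662 to Φ(2.66 - 1.96) = 0.758.
• Type II error rate β = 1 - power therefore decreases (0.338 → 0.242).
Appropriate when false negatives are costly — here, shelving an effective drug — patients miss out on a treatment that would have helped.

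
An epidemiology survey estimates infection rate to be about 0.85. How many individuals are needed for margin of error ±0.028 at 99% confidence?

n = z²p(1-p)/E² = 2.576²×0.85×0.15/0.028² = 1079.2 → n = 1080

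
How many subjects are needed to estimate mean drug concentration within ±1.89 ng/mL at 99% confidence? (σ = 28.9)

n = (z*σ/E)² = (2.576×28.9/1.89)² = 1551.5 → n = 1552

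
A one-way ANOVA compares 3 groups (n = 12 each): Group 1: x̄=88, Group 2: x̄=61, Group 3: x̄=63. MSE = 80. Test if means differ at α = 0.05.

Grand mean = 70.67. SS_between = 5432.0, MS_between = 2716.0. F = 33.95, F_crit ≈ 3.285. Reject H₀.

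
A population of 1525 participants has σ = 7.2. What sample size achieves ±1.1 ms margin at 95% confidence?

Without FPC: n₀ = (1.96×7.2/1.1)² = 164.586. With FPC: n = n₀N/(n₀+N-1) = 148.6 → n = 149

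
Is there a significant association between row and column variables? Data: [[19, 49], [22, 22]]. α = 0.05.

χ² = 5.601. df = 1, critical = 3.841. Reject H₀. Variables are dependent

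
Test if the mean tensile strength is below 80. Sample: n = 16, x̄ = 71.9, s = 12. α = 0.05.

t = (71.9 - 80)/(12/√16) = -2.7, df = 15. Critical t = -1.753. Reject H₀.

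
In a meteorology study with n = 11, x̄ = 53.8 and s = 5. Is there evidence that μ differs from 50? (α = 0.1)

t = (x̄ - μ₀)/(s/√n) = (53.8 - 50)/(5/√11) = 2.521. df = 10, critical t = ±1.812. Reject H₀.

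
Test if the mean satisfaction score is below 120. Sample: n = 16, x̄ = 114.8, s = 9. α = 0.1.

t = (114.8 - 120)/(9/√16) = -2.311, df = 15. Critical t = -1.341. Reject H₀.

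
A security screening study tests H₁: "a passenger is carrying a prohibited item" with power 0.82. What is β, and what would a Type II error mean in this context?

β = 1 - power = 1 - 0.82 = 0.18. A Type II error is failing to reject H₀ when H₀ is false (false negative) — here, failing to conclude that a passenger is carrying a prohibited item when in fact it is true. Consequence: letting a prohibited item through — security breach.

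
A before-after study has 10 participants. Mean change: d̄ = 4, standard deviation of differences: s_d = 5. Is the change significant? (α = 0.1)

t = d̄/(s_d/√n) = 4/(5/√10) = 2.53. df = 9, critical t = ±1.833. Reject H₀.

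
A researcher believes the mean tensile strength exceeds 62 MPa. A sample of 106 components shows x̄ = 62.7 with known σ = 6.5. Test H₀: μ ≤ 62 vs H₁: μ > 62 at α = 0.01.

z = 1.109. Critical value: 2.33. Fail to reject H₀.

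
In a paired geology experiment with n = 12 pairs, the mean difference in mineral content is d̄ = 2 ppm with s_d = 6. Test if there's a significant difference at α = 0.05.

t = d̄/(s_d/√n) = 2/(6/√12) = 1.155. df = 11, critical t = ±2.201. Fail to reject H₀.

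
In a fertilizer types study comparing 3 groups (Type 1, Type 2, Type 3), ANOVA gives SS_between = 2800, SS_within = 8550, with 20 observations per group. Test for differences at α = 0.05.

df_between = 2, df_within = 57. F = MS_between/MS_within = 1400.0/150.0 = 9.333. F_crit ≈ 3.159. Reject H₀. At least one mean differs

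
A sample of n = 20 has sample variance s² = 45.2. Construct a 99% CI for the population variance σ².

df = 19. χ²_{0.005} = 38.582, χ²_{0.995} = 6.844. CI for σ² = ((n-1)s²/χ²_{α/2}, (n-1)s²/χ²_{1-α/2}) = (19·45.2/38.582, 19·45.2/6.844) = (22.26, 125.48)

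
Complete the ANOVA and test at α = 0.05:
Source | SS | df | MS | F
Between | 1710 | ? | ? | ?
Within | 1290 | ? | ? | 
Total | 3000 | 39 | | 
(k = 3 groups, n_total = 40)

df_between = 2, df_within = 37. MS_between = 855.0, MS_within = 34.86. F = 24.523, F_crit ≈ 3.252. Reject H₀.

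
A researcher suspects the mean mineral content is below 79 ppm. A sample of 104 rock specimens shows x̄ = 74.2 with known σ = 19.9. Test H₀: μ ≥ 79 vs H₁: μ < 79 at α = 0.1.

z = -2.46. Critical value: -1.28. Reject H₀.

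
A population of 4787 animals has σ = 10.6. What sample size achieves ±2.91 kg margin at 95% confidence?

Without FPC: n₀ = (1.96×10.6/2.91)² = 50.973. With FPC: n = n₀N/(n₀+N-1) = 50.4 → n = 51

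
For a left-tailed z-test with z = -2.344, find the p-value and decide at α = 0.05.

p = P(Z < -2.344) = Φ(-2.344) ≈ 0.0095. Since p < 0.05, reject H₀ (significant) at α = 0.05.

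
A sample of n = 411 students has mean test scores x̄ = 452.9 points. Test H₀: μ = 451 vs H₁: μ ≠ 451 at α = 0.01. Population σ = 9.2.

z = (x̄ - μ₀)/(σ/√n) = (452.9 - 451)/(9.2/√411) = 4.187. Critical value: ±2.576. Since |4.187| > 2.576, Reject H₀.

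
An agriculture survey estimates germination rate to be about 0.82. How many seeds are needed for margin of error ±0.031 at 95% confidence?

n = z²p(1-p)/E² = 1.96²×0.82×0.18/0.031² = 590.03 → n = 591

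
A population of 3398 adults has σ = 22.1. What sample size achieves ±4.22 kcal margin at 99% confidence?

Without FPC: n₀ = (2.576×22.1/4.22)² = 181.992. With FPC: n = n₀N/(n₀+N-1) = 172.8 → n = 173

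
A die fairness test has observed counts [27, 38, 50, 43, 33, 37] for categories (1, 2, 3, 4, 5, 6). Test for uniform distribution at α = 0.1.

Expected = 38 each. χ² = Σ(O-E)²/E = 8.316. df = 5, critical value = 9.236. Fail to reject H₀.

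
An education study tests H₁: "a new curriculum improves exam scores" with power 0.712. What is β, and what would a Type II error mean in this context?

β = 1 - power = 1 - 0.712 = 0.288. A Type II error is failing to reject H₀ when H₀ is false (false negative) — here, failing to conclude that a new curriculum improves exam scores when in fact it is true. Consequence: keeping the old curriculum when the new one would have helped students.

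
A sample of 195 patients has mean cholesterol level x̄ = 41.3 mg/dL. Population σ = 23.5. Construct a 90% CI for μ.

CI = x̄ ± z*(σ/√n) = 41.3 ± 1.645(23.5/√195) = 41.3 ± 2.77 = (38.53, 44.07)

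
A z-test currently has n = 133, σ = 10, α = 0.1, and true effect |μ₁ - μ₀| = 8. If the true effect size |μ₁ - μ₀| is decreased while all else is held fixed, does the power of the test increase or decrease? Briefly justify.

Power decreases: a smaller true effect decreases the non-centrality λ = |μ₁ - μ₀|/(σ/√n).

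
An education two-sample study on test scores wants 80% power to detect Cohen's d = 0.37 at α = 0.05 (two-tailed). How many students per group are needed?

z_{α/2} = 1.96, z_β = Φ⁻¹(0.8) = 0.842. For small effect (d = 0.37): n per group = 2(z_{α/2} + z_β)²/d² = 2(1.96 + 0.842)²/0.37² = 114.7 → 115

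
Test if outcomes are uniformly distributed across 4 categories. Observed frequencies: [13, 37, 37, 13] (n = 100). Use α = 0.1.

Expected = 25 each. χ² = Σ(O-E)²/E = 23.04. df = 3, critical value = 6.251. Reject H₀.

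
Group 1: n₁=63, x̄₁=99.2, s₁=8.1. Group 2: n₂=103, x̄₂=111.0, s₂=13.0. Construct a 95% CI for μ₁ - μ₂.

Difference = -11.8. SE = √(8.1²/63 + 13.0²/103) = 1.638. CI = (-15.01, -8.59)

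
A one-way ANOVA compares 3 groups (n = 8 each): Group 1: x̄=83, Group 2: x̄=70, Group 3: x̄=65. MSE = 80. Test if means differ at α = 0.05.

Grand mean = 72.67. SS_between = 1381.33, MS_between = 690.67. F = 8.633, F_crit ≈ 3.467. Reject H₀.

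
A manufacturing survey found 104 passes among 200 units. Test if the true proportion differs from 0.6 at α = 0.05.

p̂ = 0.52, p₀ = 0.6. z = (p̂ - p₀)/√(p₀(1-p₀)/n) = -2.309. Critical: ±1.96. Reject H₀.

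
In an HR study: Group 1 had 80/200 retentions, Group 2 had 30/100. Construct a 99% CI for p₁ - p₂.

p̂₁ = 0.4, p̂₂ = 0.3. Difference = 0.1. CI = (-0.048, 0.248)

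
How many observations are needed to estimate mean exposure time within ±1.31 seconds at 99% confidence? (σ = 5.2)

n = (z*σ/E)² = (2.576×5.2/1.31)² = 104.6 → n = 105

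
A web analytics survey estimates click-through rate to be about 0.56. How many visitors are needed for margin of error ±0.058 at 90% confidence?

n = z²p(1-p)/E² = 1.645²×0.56×0.44/0.058² = 198.2 → n = 199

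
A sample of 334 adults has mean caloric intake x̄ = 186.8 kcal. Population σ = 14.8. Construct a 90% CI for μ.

CI = x̄ ± z*(σ/√n) = 186.8 ± 1.645(14.8/√334) = 186.8 ± 1.33 = (185.47, 188.13)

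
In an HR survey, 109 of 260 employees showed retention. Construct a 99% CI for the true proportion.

p̂ = 0.419. CI = p̂ ± z*√(p̂(1-p̂)/n) = (0.34, 0.498)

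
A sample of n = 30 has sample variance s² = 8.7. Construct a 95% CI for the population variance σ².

df = 29. χ²_{0.025} = 45.722, χ²_{0.975} = 16.047. CI for σ² = ((n-1)s²/χ²_{α/2}, (n-1)s²/χ²_{1-α/2}) = (29·8.7/45.722, 29·8.7/16.047) = (5.52, 15.72)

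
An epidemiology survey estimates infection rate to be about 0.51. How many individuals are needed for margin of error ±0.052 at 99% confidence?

n = z²p(1-p)/E² = 2.576²×0.51×0.49/0.052² = 613.3 → n = 614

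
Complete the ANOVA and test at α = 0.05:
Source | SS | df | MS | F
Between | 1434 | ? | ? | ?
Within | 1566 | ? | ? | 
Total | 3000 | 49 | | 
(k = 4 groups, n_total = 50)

df_between = 3, df_within = 46. MS_between = 478.0, MS_within = 34.04. F = 14.041, F_crit ≈ 2.807. Reject H₀.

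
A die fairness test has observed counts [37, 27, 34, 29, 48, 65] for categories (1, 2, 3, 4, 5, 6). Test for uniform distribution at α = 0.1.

Expected = 40 each. χ² = Σ(O-E)²/E = 25.6. df = 5, critical value = 9.236. Reject H₀.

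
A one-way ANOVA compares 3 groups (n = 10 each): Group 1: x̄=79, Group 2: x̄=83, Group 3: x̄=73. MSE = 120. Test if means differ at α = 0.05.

Grand mean = 78.33. SS_between = 506.67, MS_between = 253.33. F = 2.111, F_crit ≈ 3.354. Fail to reject H₀.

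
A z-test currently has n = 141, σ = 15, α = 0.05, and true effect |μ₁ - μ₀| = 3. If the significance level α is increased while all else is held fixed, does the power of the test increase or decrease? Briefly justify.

Power increases: a larger α lowers the critical value, so more of the H₁ sampling distribution falls in the rejection region.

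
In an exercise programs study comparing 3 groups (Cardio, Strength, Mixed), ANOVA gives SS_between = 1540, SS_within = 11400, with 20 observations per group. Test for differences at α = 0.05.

df_between = 2, df_within = 57. F = MS_between/MS_within = 770.0/200.0 = 3.85. F_crit ≈ 3.159. Reject H₀. At least one mean differs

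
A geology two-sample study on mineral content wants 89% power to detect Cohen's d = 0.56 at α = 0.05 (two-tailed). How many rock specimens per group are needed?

z_{α/2} = 1.96, z_β = Φ⁻¹(0.89) = 1.227. For medium effect (d = 0.56): n per group = 2(z_{α/2} + z_β)²/d² = 2(1.96 + 1.227)²/0.56² = 64.8 → 65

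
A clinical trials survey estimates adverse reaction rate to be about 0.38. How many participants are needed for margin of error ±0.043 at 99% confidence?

n = z²p(1-p)/E² = 2.576²×0.38×0.62/0.043² = 845.5 → n = 846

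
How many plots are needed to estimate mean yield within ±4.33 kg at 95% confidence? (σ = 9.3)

n = (z*σ/E)² = (1.96×9.3/4.33)² = 17.7 → n = 18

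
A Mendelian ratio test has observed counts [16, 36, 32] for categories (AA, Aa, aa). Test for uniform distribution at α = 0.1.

Expected = 28 each. χ² = Σ(O-E)²/E = 8.0. df = 2, critical value = 4.605. Reject H₀.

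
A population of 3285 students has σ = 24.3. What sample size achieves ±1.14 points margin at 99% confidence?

Without FPC: n₀ = (2.576×24.3/1.14)² = 3015.05. With FPC: n = n₀N/(n₀+N-1) = 1572.4 → n = 1573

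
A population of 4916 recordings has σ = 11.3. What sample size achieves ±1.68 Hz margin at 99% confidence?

Without FPC: n₀ = (2.576×11.3/1.68)² = 300.213. With FPC: n = n₀N/(n₀+N-1) = 283.0 → n = 283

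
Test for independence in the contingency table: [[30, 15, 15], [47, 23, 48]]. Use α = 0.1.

χ² = 4.279. df = 2, critical = 4.605. Fail to reject H₀. No evidence of dependence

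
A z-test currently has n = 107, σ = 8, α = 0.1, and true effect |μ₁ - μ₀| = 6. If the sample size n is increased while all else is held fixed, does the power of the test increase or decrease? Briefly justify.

Power increases: a larger n shrinks the standard error σ/√n, moving the sampling distribution under H₁ further from the critical value.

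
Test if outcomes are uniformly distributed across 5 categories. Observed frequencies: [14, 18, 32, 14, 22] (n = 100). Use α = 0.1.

Expected = 20 each. χ² = Σ(O-E)²/E = 11.2. df = 4, critical value = 7.779. Reject H₀.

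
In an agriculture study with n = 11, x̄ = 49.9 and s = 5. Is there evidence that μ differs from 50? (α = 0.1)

t = (x̄ - μ₀)/(s/√n) = (49.9 - 50)/(5/√11) = -0.066. df = 10, critical t = ±1.812. Fail to reject H₀.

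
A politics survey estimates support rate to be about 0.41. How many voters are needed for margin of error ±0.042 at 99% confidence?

n = z²p(1-p)/E² = 2.576²×0.41×0.59/0.042² = 910.0 → n = 910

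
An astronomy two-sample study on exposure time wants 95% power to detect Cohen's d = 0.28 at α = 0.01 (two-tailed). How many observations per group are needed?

z_{α/2} = 2.576, z_β = Φ⁻¹(0.95) = 1.645. For small effect (d = 0.28): n per group = 2(z_{α/2} + z_β)²/d² = 2(2.576 + 1.645)²/0.28² = 454.5 → 455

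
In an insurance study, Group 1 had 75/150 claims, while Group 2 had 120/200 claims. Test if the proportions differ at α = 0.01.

p̂₁ = 0.5, p̂₂ = 0.6, pooled p̂ = 0.557. z = -1.864. Critical: ±2.576. Fail to reject H₀.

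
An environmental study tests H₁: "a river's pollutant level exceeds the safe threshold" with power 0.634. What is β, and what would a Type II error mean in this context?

β = 1 - power = 1 - 0.634 = 0.366. A Type II error is failing to reject H₀ when H₀ is false (false negative) — here, failing to conclude that a river's pollutant level exceeds the safe threshold when in fact it is true. Consequence: allowing unsafe pollution to continue.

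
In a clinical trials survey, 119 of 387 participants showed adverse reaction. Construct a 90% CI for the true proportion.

p̂ = 0.307. CI = p̂ ± z*√(p̂(1-p̂)/n) = (0.269, 0.346)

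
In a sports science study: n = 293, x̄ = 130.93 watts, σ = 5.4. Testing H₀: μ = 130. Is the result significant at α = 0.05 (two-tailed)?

z = (130.93 - 130)/(5.4/√293) = 2.948. Since |z| > 1.96, significant at α = 0.05.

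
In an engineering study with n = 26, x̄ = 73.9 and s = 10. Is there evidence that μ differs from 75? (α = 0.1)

t = (x̄ - μ₀)/(s/√n) = (73.9 - 75)/(10/√26) = -0.561. df = 25, critical t = ±1.708. Fail to reject H₀.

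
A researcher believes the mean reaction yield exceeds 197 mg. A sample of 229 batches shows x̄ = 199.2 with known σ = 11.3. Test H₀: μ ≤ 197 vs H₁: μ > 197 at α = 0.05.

z = 2.946. Critical value: 1.645. Reject H₀.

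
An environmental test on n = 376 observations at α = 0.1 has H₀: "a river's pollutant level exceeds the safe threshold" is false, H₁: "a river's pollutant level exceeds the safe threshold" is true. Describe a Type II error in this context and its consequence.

Type II error: failing to reject H₀ when it is false — concluding that a river's pollutant level exceeds the safe threshold is not supported when in fact it is. Consequence: allowing unsafe pollution to continue.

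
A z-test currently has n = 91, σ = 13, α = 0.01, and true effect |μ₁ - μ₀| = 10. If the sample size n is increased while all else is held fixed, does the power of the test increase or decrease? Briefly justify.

Power increases: a larger n shrinks the standard error σ/√n, moving the sampling distribution under H₁ further from the critical value.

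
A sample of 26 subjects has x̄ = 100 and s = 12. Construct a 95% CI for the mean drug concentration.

CI = x̄ ± t*(s/√n) = 100 ± 2.06(12/√26) = (95.15, 104.85)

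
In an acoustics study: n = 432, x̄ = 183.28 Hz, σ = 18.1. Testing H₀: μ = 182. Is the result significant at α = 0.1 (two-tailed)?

z = (183.28 - 182)/(18.1/√432) = 1.47. Since |z| ≤ 1.645, not significant at α = 0.1.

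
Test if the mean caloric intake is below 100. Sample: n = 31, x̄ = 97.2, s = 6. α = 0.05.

t = (97.2 - 100)/(6/√31) = -2.598, df = 30. Critical t = -1.697. Reject H₀.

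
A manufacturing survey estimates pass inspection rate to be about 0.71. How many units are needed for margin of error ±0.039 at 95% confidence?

n = z²p(1-p)/E² = 1.96²×0.71×0.29/0.039² = 520.04 → n = 521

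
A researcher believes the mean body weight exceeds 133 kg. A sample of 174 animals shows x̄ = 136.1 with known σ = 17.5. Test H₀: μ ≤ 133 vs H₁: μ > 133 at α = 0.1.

z = 2.337. Critical value: 1.28. Reject H₀.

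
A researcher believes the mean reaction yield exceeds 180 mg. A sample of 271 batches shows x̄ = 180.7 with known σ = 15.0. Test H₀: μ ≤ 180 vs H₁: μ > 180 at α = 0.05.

z = 0.768. Critical value: 1.645. Fail to reject H₀.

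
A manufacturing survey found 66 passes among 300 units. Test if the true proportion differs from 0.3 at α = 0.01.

p̂ = 0.22, p₀ = 0.3. z = (p̂ - p₀)/√(p₀(1-p₀)/n) = -3.024. Critical: ±2.576. Reject H₀.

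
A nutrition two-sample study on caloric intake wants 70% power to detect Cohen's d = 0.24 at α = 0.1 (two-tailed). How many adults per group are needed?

z_{α/2} = 1.645, z_β = Φ⁻¹(0.7) = 0.524. For small effect (d = 0.24): n per group = 2(z_{α/2} + z_β)²/d² = 2(1.645 + 0.524)²/0.24² = 163.4 → 164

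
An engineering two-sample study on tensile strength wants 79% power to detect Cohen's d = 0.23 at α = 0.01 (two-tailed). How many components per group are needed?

z_{α/2} = 2.576, z_β = Φ⁻¹(0.79) = 0.806. For small effect (d = 0.23): n per group = 2(z_{α/2} + z_β)²/d² = 2(2.576 + 0.806)²/0.23² = 432.4 → 433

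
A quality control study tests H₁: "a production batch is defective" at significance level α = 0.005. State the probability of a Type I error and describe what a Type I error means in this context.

P(Type I error) = α = 0.005. A Type I error is rejecting H₀ when H₀ is actually true (false positive) — here, concluding that a production batch is defective when in fact this is not the case. Consequence: scrapping a good batch — wasted material and cost for no reason.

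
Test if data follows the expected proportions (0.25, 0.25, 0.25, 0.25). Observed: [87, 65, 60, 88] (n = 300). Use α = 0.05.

Expected: [75.0, 75.0, 75.0, 75.0]. χ² = 8.507. df = 3, critical = 7.815. Reject H₀.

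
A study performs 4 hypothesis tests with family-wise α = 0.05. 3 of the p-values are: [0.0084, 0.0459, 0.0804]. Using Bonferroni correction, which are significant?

Bonferroni α = 0.05/4 = 0.0125. Significant p-values: [0.0084]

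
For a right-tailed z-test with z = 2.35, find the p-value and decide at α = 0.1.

p = P(Z > 2.35) = 1 - Φ(2.35) ≈ 0.0094. Since p < 0.1, reject H₀ (significant) at α = 0.1.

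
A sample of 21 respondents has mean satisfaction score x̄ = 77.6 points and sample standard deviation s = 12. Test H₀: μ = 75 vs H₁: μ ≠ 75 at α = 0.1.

t = (x̄ - μ₀)/(s/√n) = (77.6 - 75)/(12/√21) = 0.993. df = 20, critical t = ±1.725. Fail to reject H₀.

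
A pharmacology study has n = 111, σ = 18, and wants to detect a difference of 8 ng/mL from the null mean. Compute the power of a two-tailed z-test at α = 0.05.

SE = σ/√n = 18/√111 = 1.708. Non-centrality λ = d/SE = 8/1.708 = 4.683. Power ≈ Φ(λ - z_{α/2}) = Φ(4.683 - 1.96) = Φ(2.723) = 0.997.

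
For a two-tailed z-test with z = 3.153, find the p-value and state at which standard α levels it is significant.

p = 2·P(Z > |3.153|) = 2·(1 - Φ(3.153)) ≈ 0.0016. Significant at α = 0.1; Significant at α = 0.05; Significant at α = 0.01.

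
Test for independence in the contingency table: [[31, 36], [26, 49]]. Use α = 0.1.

χ² = 1.982. df = 1, critical = 2.706. Fail to reject H₀. No evidence of dependence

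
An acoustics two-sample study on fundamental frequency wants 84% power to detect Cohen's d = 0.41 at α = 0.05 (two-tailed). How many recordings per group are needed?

z_{α/2} = 1.96, z_β = Φ⁻¹(0.84) = 0.994. For small effect (d = 0.41): n per group = 2(z_{α/2} + z_β)²/d² = 2(1.96 + 0.994)²/0.41² = 103.8 → 104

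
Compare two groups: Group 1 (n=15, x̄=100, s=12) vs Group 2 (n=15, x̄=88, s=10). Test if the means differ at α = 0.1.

Pooled sp = 11.05. t = 2.975, df = 28. Critical t = ±1.701. Reject H₀.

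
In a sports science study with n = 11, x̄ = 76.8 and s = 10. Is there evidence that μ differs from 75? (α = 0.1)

t = (x̄ - μ₀)/(s/√n) = (76.8 - 75)/(10/√11) = 0.597. df = 10, critical t = ±1.812. Fail to reject H₀.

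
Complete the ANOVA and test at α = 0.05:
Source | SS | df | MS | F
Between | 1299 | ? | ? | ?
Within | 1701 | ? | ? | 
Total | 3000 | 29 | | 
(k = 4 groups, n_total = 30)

df_between = 3, df_within = 26. MS_between = 433.0, MS_within = 65.42. F = 6.618, F_crit ≈ 2.975. Reject H₀.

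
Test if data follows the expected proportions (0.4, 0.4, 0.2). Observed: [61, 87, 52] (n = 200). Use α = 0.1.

Expected: [80.0, 80.0, 40.0]. χ² = 8.725. df = 2, critical = 4.605. Reject H₀.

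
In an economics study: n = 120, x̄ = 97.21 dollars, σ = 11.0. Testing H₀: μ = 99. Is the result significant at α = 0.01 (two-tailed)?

z = (97.21 - 99)/(11.0/√120) = -1.783. Since |z| ≤ 2.576, not significant at α = 0.01.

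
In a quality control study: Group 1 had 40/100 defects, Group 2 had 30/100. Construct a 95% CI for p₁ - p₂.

p̂₁ = 0.4, p̂₂ = 0.3. Difference = 0.1. CI = (-0.031, 0.231)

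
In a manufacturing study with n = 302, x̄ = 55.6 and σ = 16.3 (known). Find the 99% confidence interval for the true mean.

CI = x̄ ± z*(σ/√n) = 55.6 ± 2.576(16.3/√302) = 55.6 ± 2.42 = (53.18, 58.02)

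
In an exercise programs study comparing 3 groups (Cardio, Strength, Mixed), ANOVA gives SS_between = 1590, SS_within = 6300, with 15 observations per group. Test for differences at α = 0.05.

df_between = 2, df_within = 42. F = MS_between/MS_within = 795.0/150.0 = 5.3. F_crit ≈ 3.22. Reject H₀. At least one mean differs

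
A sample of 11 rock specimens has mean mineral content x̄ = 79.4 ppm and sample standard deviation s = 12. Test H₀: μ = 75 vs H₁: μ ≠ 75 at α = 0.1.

t = (x̄ - μ₀)/(s/√n) = (79.4 - 75)/(12/√11) = 1.216. df = 10, critical t = ±1.812. Fail to reject H₀.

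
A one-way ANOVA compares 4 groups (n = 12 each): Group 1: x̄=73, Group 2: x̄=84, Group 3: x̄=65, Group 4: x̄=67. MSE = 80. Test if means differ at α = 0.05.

Grand mean = 72.25. SS_between = 2625.0, MS_between = 875.0. F = 10.938, F_crit ≈ 2.816. Reject H₀.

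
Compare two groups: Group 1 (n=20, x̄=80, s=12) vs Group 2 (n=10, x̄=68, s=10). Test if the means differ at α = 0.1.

Pooled sp = 11.4. t = 2.719, df = 28. Critical t = ±1.701. Reject H₀.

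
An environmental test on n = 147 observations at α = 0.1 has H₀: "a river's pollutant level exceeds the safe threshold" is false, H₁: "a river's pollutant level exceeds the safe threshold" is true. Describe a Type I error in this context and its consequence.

Type I error: rejecting H₀ when it is true — concluding that a river's pollutant level exceeds the safe threshold when in fact it is not. Consequence: shutting down a compliant factory unnecessarily.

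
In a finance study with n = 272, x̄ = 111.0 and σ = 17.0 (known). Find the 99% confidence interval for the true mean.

CI = x̄ ± z*(σ/√n) = 111.0 ± 2.576(17.0/√272) = 111.0 ± 2.66 = (108.34, 113.66)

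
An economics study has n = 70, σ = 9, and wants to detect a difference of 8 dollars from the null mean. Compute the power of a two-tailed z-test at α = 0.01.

SE = σ/√n = 9/√70 = 1.076. Non-centrality λ = d/SE = 8/1.076 = 7.437. Power ≈ Φ(λ - z_{α/2}) = Φ(7.437 - 2.576) = Φ(4.861) = 1.0.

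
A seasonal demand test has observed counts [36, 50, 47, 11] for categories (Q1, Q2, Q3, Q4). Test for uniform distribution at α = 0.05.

Expected = 36 each. χ² = Σ(O-E)²/E = 26.167. df = 3, critical value = 7.815. Reject H₀.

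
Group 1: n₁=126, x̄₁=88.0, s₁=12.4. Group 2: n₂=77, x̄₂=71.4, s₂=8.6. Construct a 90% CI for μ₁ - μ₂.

Difference = 16.6. SE = √(12.4²/126 + 8.6²/77) = 1.477. CI = (14.17, 19.03)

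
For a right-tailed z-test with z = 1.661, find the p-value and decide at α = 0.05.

p = P(Z > 1.661) = 1 - Φ(1.661) ≈ 0.0484. Since p < 0.05, reject H₀ (significant) at α = 0.05.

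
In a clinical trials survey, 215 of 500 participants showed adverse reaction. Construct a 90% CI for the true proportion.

p̂ = 0.43. CI = p̂ ± z*√(p̂(1-p̂)/n) = (0.394, 0.466)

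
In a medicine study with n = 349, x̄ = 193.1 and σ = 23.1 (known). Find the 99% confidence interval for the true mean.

CI = x̄ ± z*(σ/√n) = 193.1 ± 2.576(23.1/√349) = 193.1 ± 3.19 = (189.91, 196.29)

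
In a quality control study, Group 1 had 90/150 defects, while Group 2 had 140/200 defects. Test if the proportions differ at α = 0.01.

p̂₁ = 0.6, p̂₂ = 0.7, pooled p̂ = 0.657. z = -1.95. Critical: ±2.576. Fail to reject H₀.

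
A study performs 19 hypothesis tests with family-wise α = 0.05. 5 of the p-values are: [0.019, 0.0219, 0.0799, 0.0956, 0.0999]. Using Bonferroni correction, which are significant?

Bonferroni α = 0.05/19 = 0.00263. None of the given p-values are significant.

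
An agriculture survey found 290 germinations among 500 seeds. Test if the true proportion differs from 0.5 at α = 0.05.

p̂ = 0.58, p₀ = 0.5. z = (p̂ - p₀)/√(p₀(1-p₀)/n) = 3.578. Critical: ±1.96. Reject H₀.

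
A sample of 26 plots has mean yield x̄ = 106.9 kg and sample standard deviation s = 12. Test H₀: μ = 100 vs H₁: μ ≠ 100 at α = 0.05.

t = (x̄ - μ₀)/(s/√n) = (106.9 - 100)/(12/√26) = 2.932. df = 25, critical t = ±2.06. Reject H₀.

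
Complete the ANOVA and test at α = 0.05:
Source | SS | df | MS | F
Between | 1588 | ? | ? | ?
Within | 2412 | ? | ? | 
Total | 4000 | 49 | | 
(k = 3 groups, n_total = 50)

df_between = 2, df_within = 47. MS_between = 794.0, MS_within = 51.32. F = 15.472, F_crit ≈ 3.195. Reject H₀.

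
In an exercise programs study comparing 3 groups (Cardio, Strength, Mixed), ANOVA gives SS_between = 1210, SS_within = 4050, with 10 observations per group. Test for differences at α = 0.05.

df_between = 2, df_within = 27. F = MS_between/MS_within = 605.0/150.0 = 4.033. F_crit ≈ 3.354. Reject H₀. At least one mean differs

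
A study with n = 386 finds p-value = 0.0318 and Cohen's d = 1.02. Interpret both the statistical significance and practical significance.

Statistically significant (p = 0.0318 < 0.05). Cohen's d = 1.02 indicates a large effect size. Both statistical and practical significance should be considered.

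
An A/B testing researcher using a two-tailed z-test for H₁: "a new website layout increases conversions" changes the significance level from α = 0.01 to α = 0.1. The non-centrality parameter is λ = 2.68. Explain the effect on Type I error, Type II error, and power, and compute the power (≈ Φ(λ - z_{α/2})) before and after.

Increasing α from 0.01 to 0.1:
• Type I error rate increases (α is the Type I rate by definition).
• Critical value moves from z_{α/2} = 2.576 to 1.645, so power = Φ(λ - z_{α/2}) goes from Φ(2.68 - 2.576) = 0.541 to Φ(2.68 - 1.645) = 0.85.
• Type II error rate β = 1 - power therefore decreases (0.459 → 0.15).
Appropriate when false negatives are costly — here, discarding a layout that would have improved conversions — lost revenue.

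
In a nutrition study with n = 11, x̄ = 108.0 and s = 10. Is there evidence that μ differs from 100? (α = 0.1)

t = (x̄ - μ₀)/(s/√n) = (108.0 - 100)/(10/√11) = 2.653. df = 10, critical t = ±1.812. Reject H₀.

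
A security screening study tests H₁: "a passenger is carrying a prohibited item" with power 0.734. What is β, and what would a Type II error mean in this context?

β = 1 - power = 1 - 0.734 = 0.266. A Type II error is failing to reject H₀ when H₀ is false (false negative) — here, failing to conclude that a passenger is carrying a prohibited item when in fact it is true. Consequence: letting a prohibited item through — security breach.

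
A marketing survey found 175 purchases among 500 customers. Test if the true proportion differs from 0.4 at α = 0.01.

p̂ = 0.35, p₀ = 0.4. z = (p̂ - p₀)/√(p₀(1-p₀)/n) = -2.282. Critical: ±2.576. Fail to reject H₀.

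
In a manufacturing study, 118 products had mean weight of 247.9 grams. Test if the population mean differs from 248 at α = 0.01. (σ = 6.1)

z = (x̄ - μ₀)/(σ/√n) = (247.9 - 248)/(6.1/√118) = -0.178. Critical value: ±2.576. Since |-0.178| ≤ 2.576, Fail to reject H₀.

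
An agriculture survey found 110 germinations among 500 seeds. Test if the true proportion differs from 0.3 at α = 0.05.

p̂ = 0.22, p₀ = 0.3. z = (p̂ - p₀)/√(p₀(1-p₀)/n) = -3.904. Critical: ±1.96. Reject H₀.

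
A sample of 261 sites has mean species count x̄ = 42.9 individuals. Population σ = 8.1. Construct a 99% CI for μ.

CI = x̄ ± z*(σ/√n) = 42.9 ± 2.576(8.1/√261) = 42.9 ± 1.29 = (41.61, 44.19)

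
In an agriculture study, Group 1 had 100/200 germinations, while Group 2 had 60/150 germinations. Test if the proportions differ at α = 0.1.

p̂₁ = 0.5, p̂₂ = 0.4, pooled p̂ = 0.457. z = 1.858. Critical: ±1.645. Reject H₀.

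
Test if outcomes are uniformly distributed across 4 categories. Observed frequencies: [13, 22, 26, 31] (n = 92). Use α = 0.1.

Expected = 23 each. χ² = Σ(O-E)²/E = 7.565. df = 3, critical value = 6.251. Reject H₀.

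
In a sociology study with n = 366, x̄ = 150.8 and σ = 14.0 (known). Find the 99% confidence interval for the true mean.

CI = x̄ ± z*(σ/√n) = 150.8 ± 2.576(14.0/√366) = 150.8 ± 1.89 = (148.91, 152.69)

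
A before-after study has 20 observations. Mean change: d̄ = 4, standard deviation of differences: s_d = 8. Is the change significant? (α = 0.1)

t = d̄/(s_d/√n) = 4/(8/√20) = 2.236. df = 19, critical t = ±1.729. Reject H₀.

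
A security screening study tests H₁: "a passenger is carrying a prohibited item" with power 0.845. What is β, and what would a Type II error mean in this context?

β = 1 - power = 1 - 0.845 = 0.155. A Type II error is failing to reject H₀ when H₀ is false (false negative) — here, failing to conclude that a passenger is carrying a prohibited item when in fact it is true. Consequence: letting a prohibited item through — security breach.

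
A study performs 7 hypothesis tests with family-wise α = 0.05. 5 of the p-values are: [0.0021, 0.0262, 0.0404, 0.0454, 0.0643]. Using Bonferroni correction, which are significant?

Bonferroni α = 0.05/7 = 0.00714. Significant p-values: [0.0021]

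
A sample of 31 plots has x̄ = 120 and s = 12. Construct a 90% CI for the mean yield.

CI = x̄ ± t*(s/√n) = 120 ± 1.697(12/√31) = (116.34, 123.66)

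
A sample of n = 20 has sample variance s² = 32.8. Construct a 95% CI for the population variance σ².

df = 19. χ²_{0.025} = 32.852, χ²_{0.975} = 8.907. CI for σ² = ((n-1)s²/χ²_{α/2}, (n-1)s²/χ²_{1-α/2}) = (19·32.8/32.852, 19·32.8/8.907) = (18.97, 69.97)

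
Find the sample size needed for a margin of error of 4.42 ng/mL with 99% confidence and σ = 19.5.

n = (z*σ/E)² = (2.576×19.5/4.42)² = 129.2 → n = 130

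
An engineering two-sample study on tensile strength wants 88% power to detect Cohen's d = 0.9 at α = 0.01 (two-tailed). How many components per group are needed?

z_{α/2} = 2.576, z_β = Φ⁻¹(0.88) = 1.175. For large effect (d = 0.9): n per group = 2(z_{α/2} + z_β)²/d² = 2(2.576 + 1.175)²/0.9² = 34.7 → 35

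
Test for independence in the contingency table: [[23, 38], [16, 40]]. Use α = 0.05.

χ² = 1.096. df = 1, critical = 3.841. Fail to reject H₀. No evidence of dependence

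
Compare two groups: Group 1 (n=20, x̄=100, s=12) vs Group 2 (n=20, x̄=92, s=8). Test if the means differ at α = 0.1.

Pooled sp = 10.2. t = 2.481, df = 38. Critical t = ±1.686. Reject H₀.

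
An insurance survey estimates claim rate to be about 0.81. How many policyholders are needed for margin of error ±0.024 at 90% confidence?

n = z²p(1-p)/E² = 1.645²×0.81×0.19/0.024² = 723.02 → n = 724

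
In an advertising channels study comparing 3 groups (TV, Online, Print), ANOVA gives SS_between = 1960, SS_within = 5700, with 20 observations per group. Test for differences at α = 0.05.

df_between = 2, df_within = 57. F = MS_between/MS_within = 980.0/100.0 = 9.8. F_crit ≈ 3.159. Reject H₀. At least one mean differs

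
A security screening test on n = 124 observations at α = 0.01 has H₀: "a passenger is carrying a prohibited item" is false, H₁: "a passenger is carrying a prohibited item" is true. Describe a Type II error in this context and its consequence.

Type II error: failing to reject H₀ when it is false — concluding that a passenger is carrying a prohibited item is not supported when in fact it is. Consequence: letting a prohibited item through — security breach.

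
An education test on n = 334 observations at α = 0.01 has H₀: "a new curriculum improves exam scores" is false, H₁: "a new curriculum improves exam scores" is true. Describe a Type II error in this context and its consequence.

Type II error: failing to reject H₀ when it is false — concluding that a new curriculum improves exam scores is not supported when in fact it is. Consequence: keeping the old curriculum when the new one would have helped students.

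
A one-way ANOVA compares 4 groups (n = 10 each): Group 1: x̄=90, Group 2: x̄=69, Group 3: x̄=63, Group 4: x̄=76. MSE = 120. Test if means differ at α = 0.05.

Grand mean = 74.5. SS_between = 4050.0, MS_between = 1350.0. F = 11.25, F_crit ≈ 2.866. Reject H₀.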